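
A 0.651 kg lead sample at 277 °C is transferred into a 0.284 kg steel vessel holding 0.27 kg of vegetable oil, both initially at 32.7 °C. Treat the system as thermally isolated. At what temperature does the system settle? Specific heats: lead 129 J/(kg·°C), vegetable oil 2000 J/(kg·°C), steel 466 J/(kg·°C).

T_f ≈ 59.8 °C

Let T be the final temperature. ΣQ_i = 0:
0.651*129*(T − 277) + 0.27*2000*(T − 32.7) + 0.284*466*(T − 32.7) = 0
83.98(T − 277) + 540(T − 32.7) + 132.34(T − 32.7) = 0
(83.98 + 540 + 132.34) T = 83.98*277 + 540*32.7 + 132.34*32.7
T = 45248 / 756.32 = 59.8 °C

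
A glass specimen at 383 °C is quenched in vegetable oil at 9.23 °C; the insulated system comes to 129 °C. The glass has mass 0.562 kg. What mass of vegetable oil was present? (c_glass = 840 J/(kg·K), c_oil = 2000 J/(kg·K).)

|Q_glass| = |Q_oil|:
0.562·840·(383 − 129) = m·2000·(129 − 9.23)
239540 m = 119908  ⇒  m ≈ 0.5006 kg

m ≈ 0.501 kg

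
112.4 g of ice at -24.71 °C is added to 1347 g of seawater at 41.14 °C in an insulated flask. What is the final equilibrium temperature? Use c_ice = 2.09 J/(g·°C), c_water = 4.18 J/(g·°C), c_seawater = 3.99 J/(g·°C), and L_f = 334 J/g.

T_f ≈ 30.4 °C

Net heat exchanged in the isolated system is zero:
ice -24.71→0 °C: 112.4·2.09·24.71 = 5804.8
  fusion: m_ice L_f = 112.4·334 = 37542
  warm the meltwater: 469.83 T
  seawater: 5374.5(T − 41.14)
5844.4 T = 221108 − 43346 = 177762
T ≈ 30.42 °C (positive, so assuming full melt was valid).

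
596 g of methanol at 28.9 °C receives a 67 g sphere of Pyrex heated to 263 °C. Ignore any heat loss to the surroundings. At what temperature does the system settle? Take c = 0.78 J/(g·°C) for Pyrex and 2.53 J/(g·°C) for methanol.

T_f = Σ m_i c_i T_i / Σ m_i c_i:
T_f = (52.26×263 + 1507.9×28.9) / (52.26 + 1507.9)
    = 57322 / 1560.1 ≈ 36.74 °C

T_f ≈ 36.7 °C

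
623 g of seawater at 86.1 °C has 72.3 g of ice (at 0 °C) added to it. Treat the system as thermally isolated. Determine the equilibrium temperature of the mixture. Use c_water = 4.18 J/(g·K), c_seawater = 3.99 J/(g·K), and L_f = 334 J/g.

Setting the total heat transfer to zero:
latent heat to melt: 72.3·334 = 24148; warm the meltwater: 302.21 T; seawater: 2485.8(T − 86.1)
2788 T = 214025 − 24148 = 189877
T ≈ 68.11 °C (positive, so assuming full melt was valid).

T_f ≈ 68.1 °C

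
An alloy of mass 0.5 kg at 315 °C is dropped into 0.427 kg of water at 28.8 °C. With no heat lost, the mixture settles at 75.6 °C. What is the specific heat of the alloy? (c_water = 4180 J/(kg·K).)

Heat lost by the alloy = heat gained by the water:
0.5×c×(315 − 75.6) = 0.427×4180×(75.6 − 28.8)
119.7 c = 83531  ⇒  c ≈ 697.8 J/(kg·K)

c ≈ 698 J/(kg·K)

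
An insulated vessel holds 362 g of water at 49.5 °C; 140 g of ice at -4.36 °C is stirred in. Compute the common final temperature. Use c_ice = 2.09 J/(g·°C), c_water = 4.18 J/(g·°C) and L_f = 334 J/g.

T_f ≈ 12.8 °C

Heat gained plus heat lost sum to zero:
ice -4.36→0 °C: 140×2.09×4.36 = 1275.7
  melt ice: 140×334 = 46760
  meltwater 0→T: 140×4.18×T = 585.2 T
  water: 1513.2(T − 49.5)
2098.4 T = 74901 − 48036 = 26866
T ≈ 12.80 °C (positive, so assuming full melt was valid).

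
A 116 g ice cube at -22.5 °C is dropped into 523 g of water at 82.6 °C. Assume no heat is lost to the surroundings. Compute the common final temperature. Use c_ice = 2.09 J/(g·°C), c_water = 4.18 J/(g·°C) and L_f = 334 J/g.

T_f ≈ 51.1 °C

Energy conservation, ΣQ = 0:
ice -22.5→0 °C: 116×2.09×22.5 = 5454.9; latent heat to melt: 116×334 = 38744; warm the meltwater: 484.88 T; water: 2186.1(T − 82.6)
2671 T = 180575 − 44199 = 136376
T ≈ 51.06 °C — above 0 °C, consistent with complete melting.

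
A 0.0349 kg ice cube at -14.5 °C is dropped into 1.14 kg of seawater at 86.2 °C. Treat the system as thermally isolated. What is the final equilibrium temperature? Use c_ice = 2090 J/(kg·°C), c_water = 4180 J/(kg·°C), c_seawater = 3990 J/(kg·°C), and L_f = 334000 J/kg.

T_f ≈ 80.8 °C

Sum of m c ΔT and latent-heat terms is zero:
ice -14.5→0 °C: 0.0349·2090·14.5 = 1057.6; fusion: m_ice L_f = 0.0349·334000 = 11657; meltwater 0→T: 0.0349·4180·T = 145.88 T; seawater: 4548.6(T − 86.2)
4694.5 T = 392089 − 12714 = 379375
T ≈ 80.81 °C. Since T > 0 °C, the all-ice-melts assumption holds.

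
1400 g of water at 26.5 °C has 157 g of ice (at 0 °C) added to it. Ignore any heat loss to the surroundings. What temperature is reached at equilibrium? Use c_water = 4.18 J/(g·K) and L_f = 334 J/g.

T_f ≈ 15.8 °C

Energy balance with sensible and latent terms:
fusion: m_ice L_f = 157×334 = 52438; warm the meltwater: 656.26 T; water: 5852(T − 26.5)
6508.3 T = 155078 − 52438 = 102640
T ≈ 15.77 °C — above 0 °C, consistent with complete melting.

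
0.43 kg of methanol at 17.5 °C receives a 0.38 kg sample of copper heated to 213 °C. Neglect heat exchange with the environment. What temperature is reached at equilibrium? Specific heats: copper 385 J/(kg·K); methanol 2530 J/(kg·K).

Energy conservation, ΣQ = 0:
0.38*385*(T − 213) + 0.43*2530*(T − 17.5) = 0
(146.3 + 1087.9) T = 146.3*213 + 1087.9*17.5
T = 50200 / 1234.2 = 40.7 °C

T_f ≈ 40.7 °C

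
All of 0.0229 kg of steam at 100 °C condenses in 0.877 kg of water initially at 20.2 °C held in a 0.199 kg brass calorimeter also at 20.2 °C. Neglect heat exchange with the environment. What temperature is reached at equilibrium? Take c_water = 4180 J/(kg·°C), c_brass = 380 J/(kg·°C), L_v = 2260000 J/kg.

T_f ≈ 35.7 °C

Heat gained plus heat lost sum to zero:
latent heat released on condensation: 0.0229·2260000 = 51754; condensate cools 100→T: 0.0229·4180·(T − 100) = 95.72(T − 100); original water: 3665.9(T − 20.2); cup: 75.62(T − 20.2)
3837.2 T = 51754 + 9572.2 + 75578 = 136904
T ≈ 35.68 °C, under the boiling point, so the assumption holds.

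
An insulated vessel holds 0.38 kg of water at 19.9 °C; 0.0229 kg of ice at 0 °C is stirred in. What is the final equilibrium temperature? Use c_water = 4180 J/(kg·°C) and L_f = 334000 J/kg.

T_f ≈ 14.2 °C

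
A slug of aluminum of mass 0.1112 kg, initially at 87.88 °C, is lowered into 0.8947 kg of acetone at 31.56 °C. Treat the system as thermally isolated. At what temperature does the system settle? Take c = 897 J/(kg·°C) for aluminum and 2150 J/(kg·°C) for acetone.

T_f ≈ 34.3 °C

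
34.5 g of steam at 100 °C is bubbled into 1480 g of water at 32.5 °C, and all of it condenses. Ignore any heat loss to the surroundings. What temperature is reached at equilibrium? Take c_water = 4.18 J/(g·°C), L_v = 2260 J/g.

T_f ≈ 46.4 °C

Heat gained plus heat lost sum to zero:
steam→water at 100 °C releases m L_v = 34.5·2260 = 77970; condensate cools 100→T: 34.5·4.18·(T − 100) = 144.21(T − 100); water warms: 1480·4.18·(T − 32.5) = 6186.4(T − 32.5)
6330.6 T = 77970 + 14421 + 201058 = 293449
T ≈ 46.35 °C, under the boiling point, so the assumption holds.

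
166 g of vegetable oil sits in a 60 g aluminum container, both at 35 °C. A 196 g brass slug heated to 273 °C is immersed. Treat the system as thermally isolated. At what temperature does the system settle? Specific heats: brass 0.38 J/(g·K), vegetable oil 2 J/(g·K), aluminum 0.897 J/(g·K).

Taking heat into each body as positive, Σ m c ΔT = 0:
196×0.38×(T − 273) + 166×2×(T − 35) + 60×0.897×(T − 35) = 0
74.48(T − 273) + 332(T − 35) + 53.82(T − 35) = 0
460.3 T = 33837
T = 33837/460.3 ≈ 73.51 °C

T_f ≈ 73.5 °C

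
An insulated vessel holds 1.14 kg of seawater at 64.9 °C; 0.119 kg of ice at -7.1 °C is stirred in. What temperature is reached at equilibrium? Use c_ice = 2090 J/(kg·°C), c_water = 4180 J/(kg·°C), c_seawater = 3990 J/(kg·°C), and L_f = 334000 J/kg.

Taking heat into each body as positive, Σ m c ΔT = 0:
ice -7.1→0 °C: 0.119·2090·7.1 = 1765.8
  latent heat to melt: 0.119·334000 = 39746
  warm the meltwater: 497.42 T
  seawater: 4548.6(T − 64.9)
5046 T = 295204 − 41512 = 253692
T ≈ 50.28 °C — above 0 °C, consistent with complete melting.

T_f ≈ 50.3 °C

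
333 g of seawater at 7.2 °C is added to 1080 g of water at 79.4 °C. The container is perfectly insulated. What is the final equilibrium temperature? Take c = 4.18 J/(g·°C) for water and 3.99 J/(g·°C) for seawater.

T_f ≈ 63.0 °C

|Q_water| = |Q_seawater|:
1080×4.18×(79.4 − T) = 333×3.99×(T − 7.2)
4514.4(79.4 − T) = 1328.7(T − 7.2)
5843.1 T = 368010  ⇒  T ≈ 62.98 °C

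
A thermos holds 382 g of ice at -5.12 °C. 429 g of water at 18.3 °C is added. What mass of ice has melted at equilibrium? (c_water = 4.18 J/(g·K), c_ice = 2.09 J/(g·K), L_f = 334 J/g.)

m_melted ≈ 86 g

Cooling the water to 0 °C releases 429×4.18×18.3 = 32816 J.
Warming the ice to 0 °C takes 382×2.09×5.12 = 4087.7 J, leaving 28728 J for melting.
Fully melting the ice requires m_ice L_f = 382×334 = 127588 J.
That's not enough to melt it all — equilibrium is at 0 °C with ice remaining.
Mass melted = 28728/334 ≈ 86.01 g.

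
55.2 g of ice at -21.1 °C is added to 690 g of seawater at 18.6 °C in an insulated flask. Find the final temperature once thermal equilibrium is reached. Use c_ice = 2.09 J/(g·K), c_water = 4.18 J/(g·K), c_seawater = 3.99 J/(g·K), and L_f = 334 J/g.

Setting the total heat transfer to zero:
ice -21.1→0 °C: 55.2×2.09×21.1 = 2434.3
  latent heat to melt: 55.2×334 = 18437
  warm the meltwater: 230.74 T
  seawater: 2753.1(T − 18.6)
2983.8 T = 51208 − 20871 = 30337
T ≈ 10.17 °C. Since T > 0 °C, the all-ice-melts assumption holds.

T_f ≈ 10.2 °C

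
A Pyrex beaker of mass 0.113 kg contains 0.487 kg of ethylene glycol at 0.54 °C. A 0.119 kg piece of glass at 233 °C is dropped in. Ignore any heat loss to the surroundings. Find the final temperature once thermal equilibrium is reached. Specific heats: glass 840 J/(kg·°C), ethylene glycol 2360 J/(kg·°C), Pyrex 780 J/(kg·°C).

Energy conservation, ΣQ = 0:
0.119*840*(T − 233) + 0.487*2360*(T − 0.54) + 0.113*780*(T − 0.54) = 0
(99.96 + 1149.3 + 88.14) T = 99.96*233 + 1149.3*0.54 + 88.14*0.54
T = 23959/1337.4 ≈ 17.91 °C

T_f ≈ 17.9 °C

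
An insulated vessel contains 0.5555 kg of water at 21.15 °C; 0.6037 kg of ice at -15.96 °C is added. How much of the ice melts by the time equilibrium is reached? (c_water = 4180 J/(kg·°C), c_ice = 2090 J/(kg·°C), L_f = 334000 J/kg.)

m_melted ≈ 0.0867 kg

Cooling the water to 0 °C releases 0.5555·4180·21.15 = 49110 J.
Warming the ice to 0 °C takes 0.6037·2090·15.96 = 20137 J, leaving 28973 J for melting.
Melting all 0.6037 kg of ice would need 0.6037·334000 = 201636 J.
That's not enough to melt it all — equilibrium is at 0 °C with ice remaining.
m_melt = 28973 / L_f = 0.08674 kg.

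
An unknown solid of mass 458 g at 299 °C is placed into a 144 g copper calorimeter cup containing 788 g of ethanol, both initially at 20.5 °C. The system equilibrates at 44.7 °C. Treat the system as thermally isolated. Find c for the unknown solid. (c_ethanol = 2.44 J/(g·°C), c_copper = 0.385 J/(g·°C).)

Setting the total heat transfer to zero:
458·c·(44.7 − 299) + 788·2.44·(44.7 − 20.5) + 144·0.385·(44.7 − 20.5) = 0
-116469 c = -47871
c = -47871/-116469 ≈ 0.411 J/(g·°C)

c ≈ 0.411 J/(g·°C)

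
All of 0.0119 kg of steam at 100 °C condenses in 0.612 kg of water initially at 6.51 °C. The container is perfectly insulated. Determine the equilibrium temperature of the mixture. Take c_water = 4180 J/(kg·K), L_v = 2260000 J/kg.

T_f ≈ 18.6 °C

Heat gained plus heat lost sum to zero:
condense steam: −0.0119×2260000 = −26894
  condensed water 100 °C→T: 49.74(T − 100)
  water warms: 0.612×4180×(T − 6.51) = 2558.2(T − 6.51)
2607.9 T = 26894 + 4974.2 + 16654 = 48522
T ≈ 18.61 °C — below 100 °C, confirming all the steam condensed.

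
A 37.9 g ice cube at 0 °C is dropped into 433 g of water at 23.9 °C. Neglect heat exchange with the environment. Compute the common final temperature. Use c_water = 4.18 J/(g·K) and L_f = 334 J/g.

Net heat exchanged in the isolated system is zero:
latent heat to melt: 37.9×334 = 12659; meltwater 0→T: 37.9×4.18×T = 158.42 T; water: 1809.9(T − 23.9)
1968.4 T = 43258 − 12659 = 30599
T ≈ 15.55 °C (positive, so assuming full melt was valid).

T_f ≈ 15.5 °C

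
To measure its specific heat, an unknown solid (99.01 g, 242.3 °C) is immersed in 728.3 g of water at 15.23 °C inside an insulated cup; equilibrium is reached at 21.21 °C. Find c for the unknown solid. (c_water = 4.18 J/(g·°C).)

c ≈ 0.832 J/(g·°C)

m_s c (T_s − T_f) = m_water c_water (T_f − T_0):
99.01·c·(242.3 − 21.21) = 728.3·4.18·(21.21 − 15.23)
21890 c = 18205  ⇒  c ≈ 0.8316 J/(g·°C)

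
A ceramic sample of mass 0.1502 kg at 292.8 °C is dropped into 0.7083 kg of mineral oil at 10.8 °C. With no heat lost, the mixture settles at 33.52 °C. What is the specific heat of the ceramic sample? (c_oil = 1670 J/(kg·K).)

c ≈ 690 J/(kg·K)

Heat gained plus heat lost sum to zero:
0.1502·c·(33.52 − 292.8) + 0.7083·1670·(33.52 − 10.8) = 0
-38.94 c = -26875
c = -26875/-38.94 ≈ 690.1 J/(kg·K)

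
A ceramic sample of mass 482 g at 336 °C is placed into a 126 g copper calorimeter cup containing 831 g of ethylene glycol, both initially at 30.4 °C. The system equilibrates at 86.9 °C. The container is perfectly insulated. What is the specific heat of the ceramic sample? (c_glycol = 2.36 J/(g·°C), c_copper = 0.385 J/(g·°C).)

c ≈ 0.946 J/(g·°C)

Net heat exchanged in the isolated system is zero:
482·c·(86.9 − 336) + 831·2.36·(86.9 − 30.4) + 126·0.385·(86.9 − 30.4) = 0
-120066 c = -113546
c = -113546/-120066 ≈ 0.9457 J/(g·°C)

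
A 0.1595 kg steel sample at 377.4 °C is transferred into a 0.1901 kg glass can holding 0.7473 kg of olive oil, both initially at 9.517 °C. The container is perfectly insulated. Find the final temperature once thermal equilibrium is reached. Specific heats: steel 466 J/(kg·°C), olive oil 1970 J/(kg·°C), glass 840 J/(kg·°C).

T_f ≈ 25.5 °C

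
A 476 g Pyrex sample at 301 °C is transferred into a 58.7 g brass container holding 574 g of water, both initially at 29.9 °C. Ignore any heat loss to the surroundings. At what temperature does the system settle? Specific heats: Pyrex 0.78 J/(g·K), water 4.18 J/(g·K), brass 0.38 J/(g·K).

T_f ≈ 65.9 °C

Conservation of energy gives ΣQ = 0:
476·0.78·(T − 301) + 574·4.18·(T − 29.9) + 58.7·0.38·(T − 29.9) = 0
371.28(T − 301) + 2399.3(T − 29.9) + 22.31(T − 29.9) = 0
(371.28 + 2399.3 + 22.31) T = 371.28·301 + 2399.3·29.9 + 22.31·29.9
T = 184162/2792.9 ≈ 65.94 °C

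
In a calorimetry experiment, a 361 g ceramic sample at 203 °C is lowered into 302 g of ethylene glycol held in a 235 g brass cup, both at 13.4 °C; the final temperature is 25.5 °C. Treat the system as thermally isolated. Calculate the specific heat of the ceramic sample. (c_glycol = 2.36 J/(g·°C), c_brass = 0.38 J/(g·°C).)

c ≈ 0.151 J/(g·°C)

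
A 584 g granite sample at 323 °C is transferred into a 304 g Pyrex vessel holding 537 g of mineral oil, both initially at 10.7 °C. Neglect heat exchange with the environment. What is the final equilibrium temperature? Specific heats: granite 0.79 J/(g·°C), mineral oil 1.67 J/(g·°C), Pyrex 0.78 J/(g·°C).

T_f ≈ 101.0 °C

With ΣQ=0 the equilibrium temperature is the m·c-weighted mean:
T_f = (461.36*323 + 896.79*10.7 + 237.12*10.7) / (461.36 + 896.79 + 237.12)
    = 161152 / 1595.3 ≈ 101.02 °C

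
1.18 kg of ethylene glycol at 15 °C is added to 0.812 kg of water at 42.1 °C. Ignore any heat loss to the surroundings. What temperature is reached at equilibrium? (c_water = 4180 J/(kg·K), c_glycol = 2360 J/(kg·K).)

Energy conservation, ΣQ = 0:
0.812*4180*(T − 42.1) + 1.18*2360*(T − 15) = 0
6179 T = 184666
T ≈ 29.89 °C

T_f ≈ 29.9 °C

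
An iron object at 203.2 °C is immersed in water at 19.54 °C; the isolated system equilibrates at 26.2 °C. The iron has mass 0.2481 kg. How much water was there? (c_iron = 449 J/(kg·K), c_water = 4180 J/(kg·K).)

m ≈ 0.708 kg

Heat lost by the iron = heat gained by the water:
0.2481·449·(203.2 − 26.2) = m·4180·(26.2 − 19.54)
27839 m = 19717  ⇒  m ≈ 0.7083 kg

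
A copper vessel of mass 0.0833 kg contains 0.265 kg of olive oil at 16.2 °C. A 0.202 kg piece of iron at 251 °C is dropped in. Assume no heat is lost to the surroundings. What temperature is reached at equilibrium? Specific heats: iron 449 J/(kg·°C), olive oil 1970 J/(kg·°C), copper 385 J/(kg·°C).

T_f ≈ 49.2 °C

Taking heat into each body as positive, Σ m c ΔT = 0:
0.202×449×(T − 251) + 0.265×1970×(T − 16.2) + 0.0833×385×(T − 16.2) = 0
90.7(T − 251) + 522.05(T − 16.2) + 32.07(T − 16.2) = 0
(90.7 + 522.05 + 32.07) T = 90.7×251 + 522.05×16.2 + 32.07×16.2
T = 31742/644.82 ≈ 49.23 °C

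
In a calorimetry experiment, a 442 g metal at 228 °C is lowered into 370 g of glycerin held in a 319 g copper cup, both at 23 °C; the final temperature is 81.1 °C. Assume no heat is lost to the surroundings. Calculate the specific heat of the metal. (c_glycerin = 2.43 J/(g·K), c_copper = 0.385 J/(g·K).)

c ≈ 0.914 J/(g·K)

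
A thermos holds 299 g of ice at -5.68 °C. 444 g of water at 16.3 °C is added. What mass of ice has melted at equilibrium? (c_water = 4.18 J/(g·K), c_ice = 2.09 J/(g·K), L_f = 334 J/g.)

Cooling the water to 0 °C releases 444×4.18×16.3 = 30251 J.
Warming the ice to 0 °C takes 299×2.09×5.68 = 3549.5 J, leaving 26702 J for melting.
Fully melting the ice requires m_ice L_f = 299×334 = 99866 J.
Since 26702 < 99866 J, not all the ice melts; equilibrium is at 0 °C.
Mass melted = 26702/334 ≈ 79.95 g.

m_melted ≈ 79.9 g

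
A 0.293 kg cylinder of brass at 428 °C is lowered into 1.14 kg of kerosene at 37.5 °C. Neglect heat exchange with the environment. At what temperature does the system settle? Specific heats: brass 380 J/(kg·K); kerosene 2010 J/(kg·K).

Taking heat into each body as positive, Σ m c ΔT = 0:
0.293×380×(T − 428) + 1.14×2010×(T − 37.5) = 0
2402.7 T = 133581
T = 133581/2402.7 ≈ 55.60 °C

T_f ≈ 55.6 °C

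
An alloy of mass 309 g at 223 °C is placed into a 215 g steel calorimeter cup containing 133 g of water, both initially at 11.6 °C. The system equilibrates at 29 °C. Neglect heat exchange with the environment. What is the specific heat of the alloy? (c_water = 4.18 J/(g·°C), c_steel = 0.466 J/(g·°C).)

Net heat exchanged in the isolated system is zero:
309×c×(29 − 223) + 133×4.18×(29 − 11.6) + 215×0.466×(29 − 11.6) = 0
-59946 c = -11417
c = -11417/-59946 ≈ 0.1904 J/(g·°C)

c ≈ 0.19 J/(g·°C)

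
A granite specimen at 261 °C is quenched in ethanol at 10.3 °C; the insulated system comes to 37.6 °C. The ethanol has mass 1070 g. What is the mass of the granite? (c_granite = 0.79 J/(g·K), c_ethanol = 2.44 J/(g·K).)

Let T be the final temperature. ΣQ_i = 0:
m×0.79×(37.6 − 261) + 1070×2.44×(37.6 − 10.3) = 0
-176.49 m = -71275
m = -71275/-176.49 ≈ 403.9 g

m ≈ 404 g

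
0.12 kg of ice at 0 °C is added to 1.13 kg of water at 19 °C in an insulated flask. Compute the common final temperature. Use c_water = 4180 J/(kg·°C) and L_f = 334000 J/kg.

T_f ≈ 9.5 °C

Energy balance with sensible and latent terms:
fusion: m_ice L_f = 0.12×334000 = 40080; meltwater 0→T: 0.12×4180×T = 501.6 T; water: 4723.4(T − 19)
5225 T = 89745 − 40080 = 49665
T ≈ 9.51 °C. Since T > 0 °C, the all-ice-melts assumption holds.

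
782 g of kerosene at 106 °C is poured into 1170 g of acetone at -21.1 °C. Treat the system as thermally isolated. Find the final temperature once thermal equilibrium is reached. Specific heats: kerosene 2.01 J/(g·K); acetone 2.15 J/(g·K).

T_f ≈ 27.8 °C

Let T be the final temperature. ΣQ_i = 0:
782×2.01×(T − 106) + 1170×2.15×(T − (-21.1)) = 0
1571.8(T − 106) + 2515.5(T − (-21.1)) = 0
(1571.8 + 2515.5) T = 1571.8×106 + 2515.5×(-21.1)
T = 113536 / 4087.3 = 27.8 °C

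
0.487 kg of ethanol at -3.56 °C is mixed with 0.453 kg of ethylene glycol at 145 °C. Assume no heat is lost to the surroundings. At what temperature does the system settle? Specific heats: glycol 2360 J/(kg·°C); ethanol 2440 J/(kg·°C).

T_f ≈ 66.8 °C

Conservation of energy gives ΣQ = 0:
0.453·2360·(T − 145) + 0.487·2440·(T − (-3.56)) = 0
1069.1(T − 145) + 1188.3(T − (-3.56)) = 0
2257.4 T = 150786
T = 150786/2257.4 ≈ 66.80 °C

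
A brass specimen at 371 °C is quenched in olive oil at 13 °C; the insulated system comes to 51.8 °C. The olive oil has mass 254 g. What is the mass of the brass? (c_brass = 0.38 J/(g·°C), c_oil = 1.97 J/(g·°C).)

m ≈ 160 g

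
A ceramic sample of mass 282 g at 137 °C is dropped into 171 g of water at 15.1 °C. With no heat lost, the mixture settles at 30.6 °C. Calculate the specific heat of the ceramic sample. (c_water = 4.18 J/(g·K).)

m_s c (T_s − T_f) = m_water c_water (T_f − T_0):
282×c×(137 − 30.6) = 171×4.18×(30.6 − 15.1)
30005 c = 11079  ⇒  c ≈ 0.3692 J/(g·K)

c ≈ 0.369 J/(g·K)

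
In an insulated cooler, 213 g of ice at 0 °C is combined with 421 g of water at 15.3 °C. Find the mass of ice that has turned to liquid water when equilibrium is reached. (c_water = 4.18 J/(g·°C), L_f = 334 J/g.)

m_melted ≈ 80.6 g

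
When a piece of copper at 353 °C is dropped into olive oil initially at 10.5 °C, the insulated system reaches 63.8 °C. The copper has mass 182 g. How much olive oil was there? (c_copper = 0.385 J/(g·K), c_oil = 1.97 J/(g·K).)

m ≈ 193 g

Heat gained plus heat lost sum to zero:
182·0.385·(63.8 − 353) + m·1.97·(63.8 − 10.5) = 0
105 m = 20264
m = 20264/105 ≈ 193 g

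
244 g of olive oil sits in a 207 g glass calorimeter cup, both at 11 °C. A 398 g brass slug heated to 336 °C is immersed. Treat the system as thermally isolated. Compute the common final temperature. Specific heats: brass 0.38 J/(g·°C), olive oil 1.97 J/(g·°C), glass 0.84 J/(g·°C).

T_f ≈ 72.0 °C

Taking heat into each body as positive, Σ m c ΔT = 0:
398·0.38·(T − 336) + 244·1.97·(T − 11) + 207·0.84·(T − 11) = 0
(151.24 + 480.68 + 173.88) T = 151.24·336 + 480.68·11 + 173.88·11
T = 58017 / 805.8 = 72 °C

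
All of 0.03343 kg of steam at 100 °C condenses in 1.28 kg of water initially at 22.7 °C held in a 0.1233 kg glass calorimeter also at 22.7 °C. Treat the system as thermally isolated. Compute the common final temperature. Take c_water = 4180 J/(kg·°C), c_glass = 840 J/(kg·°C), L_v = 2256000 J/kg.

T_f ≈ 38.1 °C

Taking heat into each body as positive, Σ m c ΔT = 0:
steam→water at 100 °C releases m L_v = 0.03343×2256000 = 75418; condensed water 100 °C→T: 139.74(T − 100); original water: 5350.4(T − 22.7); glass cup: 0.1233×840×(T − 22.7) = 103.57(T − 22.7)
5593.7 T = 75418 + 13974 + 123805 = 213197
T ≈ 38.11 °C, under the boiling point, so the assumption holds.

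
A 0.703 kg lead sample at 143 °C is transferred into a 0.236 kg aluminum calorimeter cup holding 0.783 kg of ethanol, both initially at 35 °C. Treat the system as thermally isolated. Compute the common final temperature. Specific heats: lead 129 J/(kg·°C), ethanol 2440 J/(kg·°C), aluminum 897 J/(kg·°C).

T_f ≈ 39.4 °C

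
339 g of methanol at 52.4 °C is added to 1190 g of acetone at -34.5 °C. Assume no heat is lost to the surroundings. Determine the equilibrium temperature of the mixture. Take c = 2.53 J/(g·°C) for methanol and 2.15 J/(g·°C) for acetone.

T_f ≈ -12.7 °C

Heat lost by the methanol equals heat gained by the acetone:
339·2.53·(52.4 − T) = 1190·2.15·(T − (-34.5))
857.67(52.4 − T) = 2558.5(T − (-34.5))
3416.2 T = -43326  ⇒  T ≈ -12.68 °C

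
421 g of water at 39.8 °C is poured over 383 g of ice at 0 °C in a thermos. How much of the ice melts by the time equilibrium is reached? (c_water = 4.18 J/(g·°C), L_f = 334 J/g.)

Cooling the water to 0 °C releases 421×4.18×39.8 = 70039 J.
To melt every bit of ice: 383×334 = 127922 J.
Since 70039 < 127922 J, not all the ice melts; equilibrium is at 0 °C.
m_melted×334 = 70039  ⇒  m_melted ≈ 209.7 g.

m_melted ≈ 210 g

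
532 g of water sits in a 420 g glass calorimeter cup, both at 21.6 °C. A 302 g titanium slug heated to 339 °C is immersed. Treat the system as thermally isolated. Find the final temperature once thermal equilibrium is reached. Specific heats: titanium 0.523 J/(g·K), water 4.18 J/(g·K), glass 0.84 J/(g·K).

T_f ≈ 39.9 °C

Net heat exchanged in the isolated system is zero:
302·0.523·(T − 339) + 532·4.18·(T − 21.6) + 420·0.84·(T − 21.6) = 0
157.95(T − 339) + 2223.8(T − 21.6) + 352.8(T − 21.6) = 0
2734.5 T = 109197
T ≈ 39.93 °C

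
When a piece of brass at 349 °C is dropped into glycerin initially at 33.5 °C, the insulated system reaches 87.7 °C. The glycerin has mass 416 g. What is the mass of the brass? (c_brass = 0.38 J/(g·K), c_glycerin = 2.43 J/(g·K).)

m ≈ 552 g

Heat gained plus heat lost sum to zero:
m×0.38×(87.7 − 349) + 416×2.43×(87.7 − 33.5) = 0
-99.29 m = -54790
m = -54790/-99.29 ≈ 551.8 g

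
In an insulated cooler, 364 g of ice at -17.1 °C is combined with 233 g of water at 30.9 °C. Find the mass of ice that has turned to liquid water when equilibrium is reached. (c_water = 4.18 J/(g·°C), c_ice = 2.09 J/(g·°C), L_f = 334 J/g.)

m_melted ≈ 51.2 g

Heat available from the water dropping to 0 °C: 233×4.18×30.9 = 30095 J.
Of that, 364×2.09×17.1 = 13009 J goes to bring the ice to 0 °C, leaving 17086 J.
Fully melting the ice requires m_ice L_f = 364×334 = 121576 J.
That's not enough to melt it all — equilibrium is at 0 °C with ice remaining.
m_melted×334 = 17086  ⇒  m_melted ≈ 51.15 g.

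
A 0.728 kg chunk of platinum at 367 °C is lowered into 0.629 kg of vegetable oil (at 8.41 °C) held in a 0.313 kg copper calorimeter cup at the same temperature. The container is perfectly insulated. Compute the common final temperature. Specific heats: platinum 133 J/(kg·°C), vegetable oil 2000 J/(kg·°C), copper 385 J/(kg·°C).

T_f ≈ 31.9 °C

Heat gained plus heat lost sum to zero:
0.728*133*(T − 367) + 0.629*2000*(T − 8.41) + 0.313*385*(T − 8.41) = 0
96.82(T − 367) + 1258(T − 8.41) + 120.5(T − 8.41) = 0
1475.3 T = 47128
T ≈ 31.94 °C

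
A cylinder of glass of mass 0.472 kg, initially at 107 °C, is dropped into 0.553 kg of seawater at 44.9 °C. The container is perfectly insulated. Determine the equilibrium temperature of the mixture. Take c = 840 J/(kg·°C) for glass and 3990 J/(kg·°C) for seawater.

T_f ≈ 54.4 °C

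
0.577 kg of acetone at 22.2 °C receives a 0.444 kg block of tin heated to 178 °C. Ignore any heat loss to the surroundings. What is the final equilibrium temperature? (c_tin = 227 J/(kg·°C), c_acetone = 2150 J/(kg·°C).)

|Q_tin| = |Q_acetone|:
0.444×227×(178 − T) = 0.577×2150×(T − 22.2)
100.79(178 − T) = 1240.5(T − 22.2)
1341.3 T = 45480  ⇒  T ≈ 33.91 °C

T_f ≈ 33.9 °C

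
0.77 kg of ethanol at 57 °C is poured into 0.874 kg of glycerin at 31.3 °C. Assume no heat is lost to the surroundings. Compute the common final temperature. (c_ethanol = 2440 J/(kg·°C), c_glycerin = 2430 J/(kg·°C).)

T_f ≈ 43.4 °C

|Q_ethanol| = |Q_glycerin|:
0.77*2440*(57 − T) = 0.874*2430*(T − 31.3)
1878.8(57 − T) = 2123.8(T − 31.3)
4002.6 T = 173567  ⇒  T ≈ 43.36 °C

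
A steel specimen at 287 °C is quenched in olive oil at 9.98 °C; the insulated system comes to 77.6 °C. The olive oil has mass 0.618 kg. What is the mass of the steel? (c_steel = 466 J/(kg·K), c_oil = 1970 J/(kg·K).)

Setting the total heat transfer to zero:
m·466·(77.6 − 287) + 0.618·1970·(77.6 − 9.98) = 0
-97580 m = -82325
m = -82325/-97580 ≈ 0.8437 kg

m ≈ 0.844 kg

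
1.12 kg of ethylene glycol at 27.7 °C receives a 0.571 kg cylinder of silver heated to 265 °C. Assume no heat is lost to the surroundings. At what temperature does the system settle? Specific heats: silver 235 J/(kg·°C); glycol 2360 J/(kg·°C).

Heat gained plus heat lost sum to zero:
0.571·235·(T − 265) + 1.12·2360·(T − 27.7) = 0
(134.19 + 2643.2) T = 134.19·265 + 2643.2·27.7
T = 108776/2777.4 ≈ 39.16 °C

T_f ≈ 39.2 °C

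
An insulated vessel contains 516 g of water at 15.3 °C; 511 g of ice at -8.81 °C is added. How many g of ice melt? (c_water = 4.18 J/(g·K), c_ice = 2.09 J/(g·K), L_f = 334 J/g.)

m_melted ≈ 70.6 g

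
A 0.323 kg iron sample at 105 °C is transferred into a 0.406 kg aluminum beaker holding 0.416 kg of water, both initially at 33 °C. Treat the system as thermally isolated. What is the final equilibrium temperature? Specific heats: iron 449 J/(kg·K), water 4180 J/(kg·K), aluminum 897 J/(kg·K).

T_f ≈ 37.6 °C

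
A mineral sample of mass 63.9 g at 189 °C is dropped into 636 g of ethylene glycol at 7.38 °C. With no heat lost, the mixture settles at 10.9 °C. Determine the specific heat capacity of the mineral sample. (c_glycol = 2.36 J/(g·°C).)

c ≈ 0.464 J/(g·°C)

Heat lost by the mineral sample = heat gained by the glycol:
63.9·c·(189 − 10.9) = 636·2.36·(10.9 − 7.38)
11381 c = 5283.4  ⇒  c ≈ 0.4642 J/(g·°C)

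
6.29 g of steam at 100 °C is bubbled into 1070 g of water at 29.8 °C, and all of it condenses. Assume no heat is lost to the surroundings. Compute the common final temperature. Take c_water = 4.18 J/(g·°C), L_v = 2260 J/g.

Let T be the final temperature. ΣQ_i = 0:
latent heat released on condensation: 6.29·2260 = 14215; condensate cools 100→T: 6.29·4.18·(T − 100) = 26.29(T − 100); water warms: 1070·4.18·(T − 29.8) = 4472.6(T − 29.8)
4498.9 T = 14215 + 2629.2 + 133283 = 150128
T ≈ 33.37 °C — below 100 °C, confirming all the steam condensed.

T_f ≈ 33.4 °C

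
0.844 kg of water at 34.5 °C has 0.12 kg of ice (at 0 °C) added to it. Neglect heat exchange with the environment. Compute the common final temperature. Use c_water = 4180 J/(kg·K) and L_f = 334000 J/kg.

Taking heat into each body as positive, Σ m c ΔT = 0:
melt ice: 0.12×334000 = 40080; warm the meltwater: 501.6 T; water cools: 0.844×4180×(T − 34.5) = 3527.9(T − 34.5)
4029.5 T = 121713 − 40080 = 81633
T ≈ 20.26 °C. Since T > 0 °C, the all-ice-melts assumption holds.

T_f ≈ 20.3 °C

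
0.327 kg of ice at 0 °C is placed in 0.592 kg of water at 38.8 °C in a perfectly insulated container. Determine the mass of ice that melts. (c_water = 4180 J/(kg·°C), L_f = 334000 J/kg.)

m_melted ≈ 0.287 kg

Cooling the water to 0 °C releases 0.592×4180×38.8 = 96013 J.
Melting all 0.327 kg of ice would need 0.327×334000 = 109218 J.
Since 96013 < 109218 J, not all the ice melts; equilibrium is at 0 °C.
m_melt = 96013 / L_f = 0.2875 kg.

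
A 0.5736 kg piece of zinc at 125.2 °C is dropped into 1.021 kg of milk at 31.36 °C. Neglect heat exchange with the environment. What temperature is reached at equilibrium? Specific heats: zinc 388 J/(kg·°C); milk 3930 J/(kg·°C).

T_f ≈ 36.3 °C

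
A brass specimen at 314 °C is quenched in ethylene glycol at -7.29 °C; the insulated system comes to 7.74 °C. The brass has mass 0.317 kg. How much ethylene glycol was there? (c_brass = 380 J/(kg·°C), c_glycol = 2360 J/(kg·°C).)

m ≈ 1.04 kg

Heat lost by the brass = heat gained by the glycol:
0.317·380·(314 − 7.74) = m·2360·(7.74 − (-7.29))
35471 m = 36892  ⇒  m ≈ 1.04 kg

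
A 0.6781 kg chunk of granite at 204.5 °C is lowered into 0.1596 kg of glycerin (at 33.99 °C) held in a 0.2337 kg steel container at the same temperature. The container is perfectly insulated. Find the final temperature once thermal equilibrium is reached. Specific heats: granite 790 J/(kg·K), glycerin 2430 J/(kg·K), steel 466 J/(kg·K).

Energy conservation, ΣQ = 0:
0.6781·790·(T − 204.5) + 0.1596·2430·(T − 33.99) + 0.2337·466·(T − 33.99) = 0
535.7(T − 204.5) + 387.83(T − 33.99) + 108.9(T − 33.99) = 0
1032.4 T = 126434
T = 126434 / 1032.4 = 122 °C

T_f ≈ 122.5 °C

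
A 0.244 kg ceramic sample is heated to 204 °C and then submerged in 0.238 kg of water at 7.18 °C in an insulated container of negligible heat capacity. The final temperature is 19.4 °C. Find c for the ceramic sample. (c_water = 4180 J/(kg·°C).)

m_s c (T_s − T_f) = m_water c_water (T_f − T_0):
0.244·c·(204 − 19.4) = 0.238·4180·(19.4 − 7.18)
45.04 c = 12157  ⇒  c ≈ 269.9 J/(kg·°C)

c ≈ 270 J/(kg·°C)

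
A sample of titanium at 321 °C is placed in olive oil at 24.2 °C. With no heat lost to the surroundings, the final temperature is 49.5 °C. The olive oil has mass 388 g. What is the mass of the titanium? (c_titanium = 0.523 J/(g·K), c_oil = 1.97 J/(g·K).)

Energy conservation, ΣQ = 0:
m·0.523·(49.5 − 321) + 388·1.97·(49.5 − 24.2) = 0
-141.99 m = -19338
m = -19338/-141.99 ≈ 136.2 g

m ≈ 136 g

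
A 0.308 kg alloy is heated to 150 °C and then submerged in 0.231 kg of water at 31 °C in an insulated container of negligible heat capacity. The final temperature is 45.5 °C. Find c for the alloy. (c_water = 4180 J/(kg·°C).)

c ≈ 435 J/(kg·°C)

m_s c (T_s − T_f) = m_water c_water (T_f − T_0):
0.308·c·(150 − 45.5) = 0.231·4180·(45.5 − 31)
32.19 c = 14001  ⇒  c ≈ 435 J/(kg·°C)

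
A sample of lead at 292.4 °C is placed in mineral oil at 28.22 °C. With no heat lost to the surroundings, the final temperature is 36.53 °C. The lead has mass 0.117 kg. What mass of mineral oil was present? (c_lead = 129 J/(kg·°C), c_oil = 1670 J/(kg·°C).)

m ≈ 0.278 kg

Energy conservation, ΣQ = 0:
0.117·129·(36.53 − 292.4) + m·1670·(36.53 − 28.22) = 0
13878 m = 3861.8
m = 3861.8/13878 ≈ 0.2783 kg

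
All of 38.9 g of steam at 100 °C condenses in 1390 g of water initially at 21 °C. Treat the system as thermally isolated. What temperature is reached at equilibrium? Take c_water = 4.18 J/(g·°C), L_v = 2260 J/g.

T_f ≈ 37.9 °C

Net heat exchanged in the isolated system is zero:
condense steam: −38.9·2260 = −87914
  condensate cools 100→T: 38.9·4.18·(T − 100) = 162.6(T − 100)
  original water: 5810.2(T − 21)
5972.8 T = 87914 + 16260 + 122014 = 226188
T ≈ 37.87 °C — below 100 °C, confirming all the steam condensed.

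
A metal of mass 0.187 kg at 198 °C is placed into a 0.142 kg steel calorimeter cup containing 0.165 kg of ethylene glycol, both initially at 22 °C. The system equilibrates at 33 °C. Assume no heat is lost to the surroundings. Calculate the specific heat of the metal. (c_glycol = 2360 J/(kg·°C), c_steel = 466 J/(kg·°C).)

c ≈ 162 J/(kg·°C)

Energy conservation, ΣQ = 0:
0.187·c·(33 − 198) + 0.165·2360·(33 − 22) + 0.142·466·(33 − 22) = 0
-30.86 c = -5011.3
c = -5011.3/-30.86 ≈ 162.4 J/(kg·°C)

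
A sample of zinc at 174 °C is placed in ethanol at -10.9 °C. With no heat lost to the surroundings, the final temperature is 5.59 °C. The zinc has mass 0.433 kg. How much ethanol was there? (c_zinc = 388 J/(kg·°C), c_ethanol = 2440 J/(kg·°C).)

m ≈ 0.703 kg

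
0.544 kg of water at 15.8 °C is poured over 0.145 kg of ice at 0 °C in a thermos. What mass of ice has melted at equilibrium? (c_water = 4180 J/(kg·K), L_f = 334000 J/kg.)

m_melted ≈ 0.108 kg

Water can give up m c ΔT = 0.544·4180·15.8 = 35928 J before reaching 0 °C.
Fully melting the ice requires m_ice L_f = 0.145·334000 = 48430 J.
35928 J < 48430 J, so only part of the ice melts and the system sits at 0 °C.
m_melted·334000 = 35928  ⇒  m_melted ≈ 0.1076 kg.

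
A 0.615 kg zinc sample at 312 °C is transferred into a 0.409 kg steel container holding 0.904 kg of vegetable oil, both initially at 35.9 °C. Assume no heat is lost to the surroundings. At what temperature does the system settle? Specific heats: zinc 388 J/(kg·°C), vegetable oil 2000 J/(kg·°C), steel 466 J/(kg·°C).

T_f ≈ 65.3 °C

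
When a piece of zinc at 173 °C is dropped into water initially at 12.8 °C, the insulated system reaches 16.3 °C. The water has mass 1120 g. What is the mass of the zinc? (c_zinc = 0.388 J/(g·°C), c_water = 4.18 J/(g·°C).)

Heat lost by the zinc = heat gained by the water:
m×0.388×(173 − 16.3) = 1120×4.18×(16.3 − 12.8)
60.8 m = 16386  ⇒  m ≈ 269.5 g

m ≈ 270 g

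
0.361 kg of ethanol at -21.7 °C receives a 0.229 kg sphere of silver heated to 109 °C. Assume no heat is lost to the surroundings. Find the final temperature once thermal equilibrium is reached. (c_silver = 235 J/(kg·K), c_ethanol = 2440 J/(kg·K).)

Let T be the final temperature. ΣQ_i = 0:
0.229×235×(T − 109) + 0.361×2440×(T − (-21.7)) = 0
934.65 T = -13248
T = -13248 / 934.65 = -14.2 °C

T_f ≈ -14.2 °C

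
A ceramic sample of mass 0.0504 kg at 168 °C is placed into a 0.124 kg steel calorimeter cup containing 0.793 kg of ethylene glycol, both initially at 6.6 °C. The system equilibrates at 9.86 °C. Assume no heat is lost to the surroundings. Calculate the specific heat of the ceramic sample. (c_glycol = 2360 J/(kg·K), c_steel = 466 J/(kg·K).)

Taking heat into each body as positive, Σ m c ΔT = 0:
0.0504·c·(9.86 − 168) + 0.793·2360·(9.86 − 6.6) + 0.124·466·(9.86 − 6.6) = 0
-7.97 c = -6289.4
c = -6289.4/-7.97 ≈ 789.1 J/(kg·K)

c ≈ 789 J/(kg·K)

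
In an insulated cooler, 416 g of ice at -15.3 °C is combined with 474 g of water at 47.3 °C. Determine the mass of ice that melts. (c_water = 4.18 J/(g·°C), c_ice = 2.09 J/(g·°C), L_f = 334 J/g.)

m_melted ≈ 241 g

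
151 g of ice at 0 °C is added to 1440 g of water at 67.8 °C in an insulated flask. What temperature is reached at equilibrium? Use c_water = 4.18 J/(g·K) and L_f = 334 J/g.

Taking heat into each body as positive, Σ m c ΔT = 0:
melt ice: 151×334 = 50434; meltwater 0→T: 151×4.18×T = 631.18 T; water: 6019.2(T − 67.8)
6650.4 T = 408102 − 50434 = 357668
T ≈ 53.78 °C. Since T > 0 °C, the all-ice-melts assumption holds.

T_f ≈ 53.8 °C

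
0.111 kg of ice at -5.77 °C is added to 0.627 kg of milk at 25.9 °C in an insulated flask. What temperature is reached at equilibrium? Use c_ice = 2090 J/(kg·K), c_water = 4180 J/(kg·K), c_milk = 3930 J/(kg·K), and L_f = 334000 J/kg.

T_f ≈ 8.7 °C

Heat gained plus heat lost sum to zero:
warm ice to 0 °C: 0.111·2090·(0 − (-5.77)) = 1338.6
  latent heat to melt: 0.111·334000 = 37074
  warm the meltwater: 463.98 T
  milk: 2464.1(T − 25.9)
2928.1 T = 63820 − 38413 = 25408
T ≈ 8.68 °C — above 0 °C, consistent with complete melting.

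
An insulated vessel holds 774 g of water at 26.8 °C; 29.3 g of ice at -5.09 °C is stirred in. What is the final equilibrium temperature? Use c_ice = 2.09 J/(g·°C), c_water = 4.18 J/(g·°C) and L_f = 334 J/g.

T_f ≈ 22.8 °C

Energy conservation, ΣQ = 0:
ice -5.09→0 °C: 29.3·2.09·5.09 = 311.7
  latent heat to melt: 29.3·334 = 9786.2
  warm the meltwater: 122.47 T
  water cools: 774·4.18·(T − 26.8) = 3235.3(T − 26.8)
3357.8 T = 86707 − 10098 = 76609
T ≈ 22.82 °C. Since T > 0 °C, the all-ice-melts assumption holds.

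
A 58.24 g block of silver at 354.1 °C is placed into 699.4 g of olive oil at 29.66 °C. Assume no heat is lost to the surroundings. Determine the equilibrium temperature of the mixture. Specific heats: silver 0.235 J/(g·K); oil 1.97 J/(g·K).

Heat lost by the silver equals heat gained by the oil:
58.24*0.235*(354.1 − T) = 699.4*1.97*(T − 29.66)
13.69(354.1 − T) = 1377.8(T − 29.66)
1391.5 T = 45712  ⇒  T ≈ 32.85 °C

T_f ≈ 32.9 °C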